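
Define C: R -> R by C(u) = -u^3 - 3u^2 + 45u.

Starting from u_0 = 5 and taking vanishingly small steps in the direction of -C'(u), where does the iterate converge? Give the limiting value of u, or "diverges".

C'(u) = -3(u - 3)(u + 5), so C'(5) = -60.
Gradient descent moves in the -C' direction, i.e. u is increasing.
There is no critical point above u=5, and C' keeps the same sign, so the iterate runs off to +∞.

diverges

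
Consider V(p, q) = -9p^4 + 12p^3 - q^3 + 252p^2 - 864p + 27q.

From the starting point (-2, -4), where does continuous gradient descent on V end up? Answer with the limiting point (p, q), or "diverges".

V is separable, so gradient descent decouples: p follows -∂V/∂p, q follows -∂V/∂q.
∂V/∂p = -36(p - 3)(p - 2)(p + 4); at p=-2 this is -1440, so p increases.
∂V/∂q = -3(q - 3)(q + 3); at q=-4 this is -21, so q increases.
p converges to its nearest critical value 2 (a local min of the p-part); q converges to -3. The iterate converges to (2, -3).

(2, -3)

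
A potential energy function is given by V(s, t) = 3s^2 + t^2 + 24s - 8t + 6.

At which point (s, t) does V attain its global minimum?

(-4, 4)

V(s,t) separates as P(s) + Q(t) + 6, so its minimum is min P + min Q + 6.
P'(s) = 6s + 24 vanishes at s ∈ {-4}; Q'(t) = 2(t - 4) vanishes at t ∈ {4}.
Local minima of P (where P''>0): P(-4)=-48. Local minima of Q: Q(4)=-16.
So the global minimum of V is P(-4) + Q(4) + 6 = -48 − 16 + 6 = -58, attained at (-4, 4).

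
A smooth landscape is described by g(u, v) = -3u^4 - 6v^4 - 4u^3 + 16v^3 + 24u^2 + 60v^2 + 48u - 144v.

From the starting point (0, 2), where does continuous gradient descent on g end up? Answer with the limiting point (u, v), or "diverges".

(-1, 1)

g is separable, so gradient descent decouples: u follows -∂g/∂u, v follows -∂g/∂v.
∂g/∂u = -12(u - 2)(u + 1)(u + 2); at u=0 this is 48, so u decreases.
∂g/∂v = -24(v - 3)(v - 1)(v + 2); at v=2 this is 96, so v decreases.
u converges to its nearest critical value -1 (a local min of the u-part); v converges to 1. The iterate converges to (-1, 1).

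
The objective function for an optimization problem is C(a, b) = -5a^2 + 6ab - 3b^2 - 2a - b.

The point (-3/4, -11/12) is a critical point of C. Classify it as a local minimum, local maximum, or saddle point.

local maximum

The Hessian of C is constant: H = [[-10, 6], [6, -6]].
det(H) = (-10)·(-6) − 6² = 24.
det(H) > 0 and tr(H) = -16 < 0, so H is negative definite and the point is a local maximum.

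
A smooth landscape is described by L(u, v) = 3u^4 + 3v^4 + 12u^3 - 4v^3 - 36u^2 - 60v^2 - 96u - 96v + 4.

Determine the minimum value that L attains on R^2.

-1020

L(u,v) separates as P(u) + Q(v) + 4, so its minimum is min P + min Q + 4.
P'(u) = 12(u - 2)(u + 1)(u + 4) vanishes at u ∈ {-4, -1, 2}; Q'(v) = 12(v - 4)(v + 1)(v + 2) vanishes at v ∈ {-2, -1, 4}.
Local minima of P (where P''>0): P(-4)=-192, P(2)=-192. Local minima of Q: Q(-2)=32, Q(4)=-832.
So the global minimum of L is P(-4) + Q(4) + 4 = -192 − 832 + 4 = -1020, attained at (-4, 4).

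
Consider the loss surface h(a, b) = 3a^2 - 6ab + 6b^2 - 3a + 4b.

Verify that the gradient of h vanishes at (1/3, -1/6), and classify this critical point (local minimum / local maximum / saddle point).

local minimum

∇h = (6a - 6b - 3, -6a + 12b + 4); substituting (1/3, -1/6) gives ∇h = (0, 0), so (1/3, -1/6) is indeed a critical point.
The Hessian of h is constant: H = [[6, -6], [-6, 12]].
det(H) = 6·12 − (-6)² = 36.
det(H) > 0 and tr(H) = 18 > 0, so H is positive definite and the point is a local minimum.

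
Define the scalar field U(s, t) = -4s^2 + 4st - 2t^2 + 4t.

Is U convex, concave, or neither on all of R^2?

U is quadratic, so its Hessian is the constant matrix H = [[-8, 4], [4, -4]].
det(H) = 16, tr(H) = -12.
det(H) > 0 and tr(H) < 0, so H is negative definite everywhere: concave.

concave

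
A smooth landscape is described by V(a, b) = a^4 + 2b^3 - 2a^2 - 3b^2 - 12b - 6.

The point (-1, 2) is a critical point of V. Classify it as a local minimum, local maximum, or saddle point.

local minimum

The mixed partial ∂²V/∂a∂b is 0, so the Hessian at any point is diag(V_aa, V_bb) = diag(4(3a^2 - 1), 6(2b - 1)).
At (-1, 2): H = diag(8, 18).
Both eigenvalues are positive, so H is positive definite: a local minimum.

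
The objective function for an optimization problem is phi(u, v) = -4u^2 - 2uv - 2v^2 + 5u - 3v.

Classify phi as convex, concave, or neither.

concave

phi is quadratic, so its Hessian is the constant matrix H = [[-8, -2], [-2, -4]].
det(H) = 28, tr(H) = -12.
det(H) > 0 and tr(H) < 0, so H is negative definite everywhere: concave.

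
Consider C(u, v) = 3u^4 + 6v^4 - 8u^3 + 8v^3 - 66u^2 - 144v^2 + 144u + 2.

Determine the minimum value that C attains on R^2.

-1845

C(u,v) separates as P(u) + Q(v) + 2, so its minimum is min P + min Q + 2.
P'(u) = 12(u - 4)(u - 1)(u + 3) vanishes at u ∈ {-3, 1, 4}; Q'(v) = 24v(v - 3)(v + 4) vanishes at v ∈ {-4, 0, 3}.
Local minima of P (where P''>0): P(-3)=-567, P(4)=-224. Local minima of Q: Q(-4)=-1280, Q(3)=-594.
So the global minimum of C is P(-3) + Q(-4) + 2 = -567 − 1280 + 2 = -1845, attained at (-3, -4).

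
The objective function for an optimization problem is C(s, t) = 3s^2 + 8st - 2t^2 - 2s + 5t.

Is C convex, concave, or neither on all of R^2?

C is quadratic, so its Hessian is the constant matrix H = [[6, 8], [8, -4]].
det(H) = -88, tr(H) = 2.
det(H) < 0, so H is indefinite: neither convex nor concave.

neither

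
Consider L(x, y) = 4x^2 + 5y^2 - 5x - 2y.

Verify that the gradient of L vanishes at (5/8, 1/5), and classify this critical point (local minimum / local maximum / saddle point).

local minimum

∇L = (8x - 5, 10y - 2); substituting (5/8, 1/5) gives ∇L = (0, 0), so (5/8, 1/5) is indeed a critical point.
The Hessian of L is constant: H = [[8, 0], [0, 10]].
det(H) = 8·10 − 0² = 80.
det(H) > 0 and tr(H) = 18 > 0, so H is positive definite and the point is a local minimum.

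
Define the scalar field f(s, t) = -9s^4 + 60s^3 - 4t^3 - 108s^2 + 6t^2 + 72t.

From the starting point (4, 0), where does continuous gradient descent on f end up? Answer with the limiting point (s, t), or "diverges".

f is separable, so gradient descent decouples: s follows -∂f/∂s, t follows -∂f/∂t.
∂f/∂s = -36s(s - 3)(s - 2); at s=4 this is -288, so s increases.
∂f/∂t = -12(t - 3)(t + 2); at t=0 this is 72, so t decreases.
The s-coordinate has no critical point in that direction and runs off to infinity.

diverges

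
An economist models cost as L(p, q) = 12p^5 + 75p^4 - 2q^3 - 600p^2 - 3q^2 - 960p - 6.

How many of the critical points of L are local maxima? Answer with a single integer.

2

L separates as a function of p plus a function of q, so ∇L=0 decouples.
∂L/∂p = 60(p - 2)(p + 1)(p + 2)(p + 4) = 0 at p ∈ {-4, -2, -1, 2}; ∂L/∂q = -6q(q + 1) = 0 at q ∈ {-1, 0}.
The Hessian is diagonal: diag(L_pp, L_qq). Second derivatives: L_pp(-4)=-2160, L_pp(-2)=480, L_pp(-1)=-540, L_pp(2)=4320; L_qq(-1)=6, L_qq(0)=-6.
Local maxima occur where both diagonal entries negative: (-4, 0), (-1, 0). Count: 2.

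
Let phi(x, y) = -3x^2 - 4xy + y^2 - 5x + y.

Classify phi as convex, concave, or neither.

phi is quadratic, so its Hessian is the constant matrix H = [[-6, -4], [-4, 2]].
det(H) = -28, tr(H) = -4.
det(H) < 0, so H is indefinite: neither convex nor concave.

neither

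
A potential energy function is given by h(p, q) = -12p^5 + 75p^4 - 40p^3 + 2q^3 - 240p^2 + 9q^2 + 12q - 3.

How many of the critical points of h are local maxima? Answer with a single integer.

h separates as a function of p plus a function of q, so ∇h=0 decouples.
∂h/∂p = -60p(p - 4)(p - 2)(p + 1) = 0 at p ∈ {-1, 0, 2, 4}; ∂h/∂q = 6(q + 1)(q + 2) = 0 at q ∈ {-2, -1}.
The Hessian is diagonal: diag(h_pp, h_qq). Second derivatives: h_pp(-1)=900, h_pp(0)=-480, h_pp(2)=720, h_pp(4)=-2400; h_qq(-2)=-6, h_qq(-1)=6.
Local maxima occur where both diagonal entries negative: (0, -2), (4, -2). Count: 2.

2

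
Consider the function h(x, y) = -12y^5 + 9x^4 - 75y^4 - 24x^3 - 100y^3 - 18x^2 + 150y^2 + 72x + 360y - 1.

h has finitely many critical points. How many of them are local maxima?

h separates as a function of x plus a function of y, so ∇h=0 decouples.
∂h/∂x = 36(x - 2)(x - 1)(x + 1) = 0 at x ∈ {-1, 1, 2}; ∂h/∂y = -60(y - 1)(y + 1)(y + 2)(y + 3) = 0 at y ∈ {-3, -2, -1, 1}.
The Hessian is diagonal: diag(h_xx, h_yy). Second derivatives: h_xx(-1)=216, h_xx(1)=-72, h_xx(2)=108; h_yy(-3)=480, h_yy(-2)=-180, h_yy(-1)=240, h_yy(1)=-1440.
Local maxima occur where both diagonal entries negative: (1, -2), (1, 1). Count: 2.

2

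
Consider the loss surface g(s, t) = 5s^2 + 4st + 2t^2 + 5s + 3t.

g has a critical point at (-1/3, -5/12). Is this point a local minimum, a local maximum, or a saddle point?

The Hessian of g is constant: H = [[10, 4], [4, 4]].
det(H) = 10·4 − 4² = 24.
det(H) > 0 and tr(H) = 14 > 0, so H is positive definite and the point is a local minimum.

local minimum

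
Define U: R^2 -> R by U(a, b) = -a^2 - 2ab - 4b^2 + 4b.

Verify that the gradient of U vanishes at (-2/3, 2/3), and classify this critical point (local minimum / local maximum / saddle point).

∇U = (-2a - 2b, -2a - 8b + 4); substituting (-2/3, 2/3) gives ∇U = (0, 0), so (-2/3, 2/3) is indeed a critical point.
The Hessian of U is constant: H = [[-2, -2], [-2, -8]].
det(H) = (-2)·(-8) − (-2)² = 12.
det(H) > 0 and tr(H) = -10 < 0, so H is negative definite and the point is a local maximum.

local maximum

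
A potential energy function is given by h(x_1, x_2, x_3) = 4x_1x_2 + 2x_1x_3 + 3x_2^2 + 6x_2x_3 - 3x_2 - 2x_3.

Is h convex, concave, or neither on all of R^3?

h is quadratic, so its Hessian is the constant matrix H = [[0, 4, 2], [4, 6, 6], [2, 6, 0]].
Leading principal minors: 0, -16, 72.
Neither pattern holds ⇒ H is indefinite ⇒ neither convex nor concave.

neither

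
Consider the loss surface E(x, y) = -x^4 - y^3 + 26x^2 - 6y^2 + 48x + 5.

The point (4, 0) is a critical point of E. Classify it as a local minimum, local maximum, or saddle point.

local maximum

The mixed partial ∂²E/∂x∂y is 0, so the Hessian at any point is diag(E_xx, E_yy) = diag(4(-3x^2 + 13), -6(y + 2)).
At (4, 0): H = diag(-140, -12).
Both eigenvalues are negative, so H is negative definite: a local maximum.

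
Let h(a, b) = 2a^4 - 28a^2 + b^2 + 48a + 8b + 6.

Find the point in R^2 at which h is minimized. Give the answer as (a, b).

(-3, -4)

h(a,b) separates as P(a) + Q(b) + 6, so its minimum is min P + min Q + 6.
P'(a) = 8(a - 2)(a - 1)(a + 3) vanishes at a ∈ {-3, 1, 2}; Q'(b) = 2b + 8 vanishes at b ∈ {-4}.
Local minima of P (where P''>0): P(-3)=-234, P(2)=16. Local minima of Q: Q(-4)=-16.
So the global minimum of h is P(-3) + Q(-4) + 6 = -234 − 16 + 6 = -244, attained at (-3, -4).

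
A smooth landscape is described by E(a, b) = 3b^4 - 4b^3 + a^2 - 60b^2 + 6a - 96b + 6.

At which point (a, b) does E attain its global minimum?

E(a,b) separates as P(a) + Q(b) + 6, so its minimum is min P + min Q + 6.
P'(a) = 2a + 6 vanishes at a ∈ {-3}; Q'(b) = 12(b - 4)(b + 1)(b + 2) vanishes at b ∈ {-2, -1, 4}.
Local minima of P (where P''>0): P(-3)=-9. Local minima of Q: Q(-2)=32, Q(4)=-832.
So the global minimum of E is P(-3) + Q(4) + 6 = -9 − 832 + 6 = -835, attained at (-3, 4).

(-3, 4)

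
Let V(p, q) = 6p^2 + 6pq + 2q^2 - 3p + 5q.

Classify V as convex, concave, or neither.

convex

V is quadratic, so its Hessian is the constant matrix H = [[12, 6], [6, 4]].
det(H) = 12, tr(H) = 16.
det(H) > 0 and tr(H) > 0, so H is positive definite everywhere: convex.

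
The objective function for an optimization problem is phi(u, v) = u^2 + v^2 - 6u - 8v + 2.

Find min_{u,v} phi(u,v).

phi(u,v) separates as P(u) + Q(v) + 2, so its minimum is min P + min Q + 2.
P'(u) = 2u - 6 vanishes at u ∈ {3}; Q'(v) = 2v - 8 vanishes at v ∈ {4}.
Local minima of P (where P''>0): P(3)=-9. Local minima of Q: Q(4)=-16.
So the global minimum of phi is P(3) + Q(4) + 2 = -9 − 16 + 2 = -23, attained at (3, 4).

-23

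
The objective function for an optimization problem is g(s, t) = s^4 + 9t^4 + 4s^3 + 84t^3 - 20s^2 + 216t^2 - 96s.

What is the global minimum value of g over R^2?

-279

g(s,t) separates as P(s) + Q(t), so its minimum is min P + min Q.
P'(s) = 4(s - 3)(s + 2)(s + 4) vanishes at s ∈ {-4, -2, 3}; Q'(t) = 36t(t + 3)(t + 4) vanishes at t ∈ {-4, -3, 0}.
Local minima of P (where P''>0): P(-4)=64, P(3)=-279. Local minima of Q: Q(-4)=384, Q(0)=0.
So the global minimum of g is P(3) + Q(0) = -279 + 0 = -279, attained at (3, 0).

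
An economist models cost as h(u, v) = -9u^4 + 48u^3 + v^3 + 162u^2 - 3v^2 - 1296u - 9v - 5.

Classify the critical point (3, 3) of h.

The mixed partial ∂²h/∂u∂v is 0, so the Hessian at any point is diag(h_uu, h_vv) = diag(36(-3u^2 + 8u + 9), 6(v - 1)).
At (3, 3): H = diag(216, 12).
Both eigenvalues are positive, so H is positive definite: a local minimum.

local minimum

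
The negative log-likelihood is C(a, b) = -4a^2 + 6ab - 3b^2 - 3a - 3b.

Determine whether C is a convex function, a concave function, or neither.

C is quadratic, so its Hessian is the constant matrix H = [[-8, 6], [6, -6]].
det(H) = 12, tr(H) = -14.
det(H) > 0 and tr(H) < 0, so H is negative definite everywhere: concave.

concave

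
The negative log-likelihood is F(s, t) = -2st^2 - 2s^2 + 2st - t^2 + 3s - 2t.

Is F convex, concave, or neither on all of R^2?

The term -2st^2 is cubic, so the Hessian is not constant.
∂²F/∂t² = -4s - 2, which takes both signs as s varies (negative for sufficiently large s). A diagonal entry of the Hessian changing sign means the Hessian is neither positive- nor negative-semidefinite on all of R^2.

neither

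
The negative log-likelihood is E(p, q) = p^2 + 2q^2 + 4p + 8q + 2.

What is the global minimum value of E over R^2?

E(p,q) separates as A(p) + B(q) + 2, so its minimum is min A + min B + 2.
A'(p) = 2p + 4 vanishes at p ∈ {-2}; B'(q) = 4q + 8 vanishes at q ∈ {-2}.
Local minima of A (where A''>0): A(-2)=-4. Local minima of B: B(-2)=-8.
So the global minimum of E is A(-2) + B(-2) + 2 = -4 − 8 + 2 = -10, attained at (-2, -2).

-10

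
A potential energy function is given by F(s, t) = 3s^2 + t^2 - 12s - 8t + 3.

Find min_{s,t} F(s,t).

-25

F(s,t) separates as P(s) + Q(t) + 3, so its minimum is min P + min Q + 3.
P'(s) = 6s - 12 vanishes at s ∈ {2}; Q'(t) = 2(t - 4) vanishes at t ∈ {4}.
Local minima of P (where P''>0): P(2)=-12. Local minima of Q: Q(4)=-16.
So the global minimum of F is P(2) + Q(4) + 3 = -12 − 16 + 3 = -25, attained at (2, 4).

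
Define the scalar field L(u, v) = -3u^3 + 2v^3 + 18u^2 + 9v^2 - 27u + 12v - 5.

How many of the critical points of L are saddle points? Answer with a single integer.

2

L separates as a function of u plus a function of v, so ∇L=0 decouples.
∂L/∂u = -9(u - 3)(u - 1) = 0 at u ∈ {1, 3}; ∂L/∂v = 6(v + 1)(v + 2) = 0 at v ∈ {-2, -1}.
The Hessian is diagonal: diag(L_uu, L_vv). Second derivatives: L_uu(1)=18, L_uu(3)=-18; L_vv(-2)=-6, L_vv(-1)=6.
Saddle points occur where the two diagonal entries have opposite signs: (1, -2), (3, -1). Count: 2.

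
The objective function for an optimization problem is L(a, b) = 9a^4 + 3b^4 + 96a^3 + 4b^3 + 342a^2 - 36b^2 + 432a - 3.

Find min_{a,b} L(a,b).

L(a,b) separates as P(a) + Q(b) − 3, so its minimum is min P + min Q − 3.
P'(a) = 36(a + 1)(a + 3)(a + 4) vanishes at a ∈ {-4, -3, -1}; Q'(b) = 12b(b - 2)(b + 3) vanishes at b ∈ {-3, 0, 2}.
Local minima of P (where P''>0): P(-4)=-96, P(-1)=-177. Local minima of Q: Q(-3)=-189, Q(2)=-64.
So the global minimum of L is P(-1) + Q(-3) − 3 = -177 − 189 − 3 = -369, attained at (-1, -3).

-369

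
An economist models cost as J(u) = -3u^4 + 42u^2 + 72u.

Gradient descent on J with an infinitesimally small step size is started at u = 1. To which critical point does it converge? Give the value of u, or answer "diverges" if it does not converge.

-1

J'(u) = -12(u - 3)(u + 1)(u + 2), so J'(1) = 144.
Gradient descent moves in the -J' direction, i.e. u is decreasing.
The nearest critical point in that direction is u = -1, where J'' = 48 > 0 (a local minimum). The iterate converges there.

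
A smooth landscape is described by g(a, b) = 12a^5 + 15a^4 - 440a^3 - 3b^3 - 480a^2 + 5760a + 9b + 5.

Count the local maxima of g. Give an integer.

2

g separates as a function of a plus a function of b, so ∇g=0 decouples.
∂g/∂a = 60(a - 4)(a - 2)(a + 3)(a + 4) = 0 at a ∈ {-4, -3, 2, 4}; ∂g/∂b = -9(b - 1)(b + 1) = 0 at b ∈ {-1, 1}.
The Hessian is diagonal: diag(g_aa, g_bb). Second derivatives: g_aa(-4)=-2880, g_aa(-3)=2100, g_aa(2)=-3600, g_aa(4)=6720; g_bb(-1)=18, g_bb(1)=-18.
Local maxima occur where both diagonal entries negative: (-4, 1), (2, 1). Count: 2.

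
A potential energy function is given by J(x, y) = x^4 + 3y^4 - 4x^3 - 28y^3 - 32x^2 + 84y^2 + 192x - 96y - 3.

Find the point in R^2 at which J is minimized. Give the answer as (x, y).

J(x,y) separates as P(x) + Q(y) − 3, so its minimum is min P + min Q − 3.
P'(x) = 4(x - 4)(x - 3)(x + 4) vanishes at x ∈ {-4, 3, 4}; Q'(y) = 12(y - 4)(y - 2)(y - 1) vanishes at y ∈ {1, 2, 4}.
Local minima of P (where P''>0): P(-4)=-768, P(4)=256. Local minima of Q: Q(1)=-37, Q(4)=-64.
So the global minimum of J is P(-4) + Q(4) − 3 = -768 − 64 − 3 = -835, attained at (-4, 4).

(-4, 4)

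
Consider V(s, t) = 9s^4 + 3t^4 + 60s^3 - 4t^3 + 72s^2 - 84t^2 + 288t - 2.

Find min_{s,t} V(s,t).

V(s,t) separates as P(s) + Q(t) − 2, so its minimum is min P + min Q − 2.
P'(s) = 36s(s + 1)(s + 4) vanishes at s ∈ {-4, -1, 0}; Q'(t) = 12(t - 3)(t - 2)(t + 4) vanishes at t ∈ {-4, 2, 3}.
Local minima of P (where P''>0): P(-4)=-384, P(0)=0. Local minima of Q: Q(-4)=-1472, Q(3)=243.
So the global minimum of V is P(-4) + Q(-4) − 2 = -384 − 1472 − 2 = -1858, attained at (-4, -4).

-1858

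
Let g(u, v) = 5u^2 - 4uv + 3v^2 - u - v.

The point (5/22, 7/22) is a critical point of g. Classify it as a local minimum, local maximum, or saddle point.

The Hessian of g is constant: H = [[10, -4], [-4, 6]].
det(H) = 10·6 − (-4)² = 44.
det(H) > 0 and tr(H) = 16 > 0, so H is positive definite and the point is a local minimum.

local minimum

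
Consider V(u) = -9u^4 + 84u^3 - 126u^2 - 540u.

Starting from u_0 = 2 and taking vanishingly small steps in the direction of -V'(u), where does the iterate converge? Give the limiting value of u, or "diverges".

3

V'(u) = -36(u - 5)(u - 3)(u + 1), so V'(2) = -324.
Gradient descent moves in the -V' direction, i.e. u is increasing.
The nearest critical point in that direction is u = 3, where V'' = 288 > 0 (a local minimum). The iterate converges there.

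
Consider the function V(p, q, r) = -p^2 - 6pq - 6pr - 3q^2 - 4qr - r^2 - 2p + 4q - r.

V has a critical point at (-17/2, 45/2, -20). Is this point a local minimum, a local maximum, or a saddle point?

saddle point

The Hessian is constant: H = [[-2, -6, -6], [-6, -6, -4], [-6, -4, -2]].
Leading principal minors: Δ₁ = -2, Δ₂ = -24, Δ₃ = 8.
The minors fit neither the all-positive nor the alternating-sign pattern, so H is indefinite: a saddle point.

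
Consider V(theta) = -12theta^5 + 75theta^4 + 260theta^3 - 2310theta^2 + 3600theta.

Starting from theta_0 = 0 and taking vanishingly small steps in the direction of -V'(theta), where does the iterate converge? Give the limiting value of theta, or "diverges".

-4

V'(theta) = -60(theta - 5)(theta - 3)(theta - 1)(theta + 4), so V'(0) = 3600.
Gradient descent moves in the -V' direction, i.e. theta is decreasing.
The nearest critical point in that direction is theta = -4, where V'' = 18900 > 0 (a local minimum). The iterate converges there.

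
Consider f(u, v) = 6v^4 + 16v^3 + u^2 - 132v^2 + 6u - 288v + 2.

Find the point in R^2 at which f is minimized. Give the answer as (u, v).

(-3, 3)

f(u,v) separates as P(u) + Q(v) + 2, so its minimum is min P + min Q + 2.
P'(u) = 2u + 6 vanishes at u ∈ {-3}; Q'(v) = 24(v - 3)(v + 1)(v + 4) vanishes at v ∈ {-4, -1, 3}.
Local minima of P (where P''>0): P(-3)=-9. Local minima of Q: Q(-4)=-448, Q(3)=-1134.
So the global minimum of f is P(-3) + Q(3) + 2 = -9 − 1134 + 2 = -1141, attained at (-3, 3).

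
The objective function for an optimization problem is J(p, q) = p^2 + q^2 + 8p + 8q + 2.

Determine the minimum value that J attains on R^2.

-30

J(p,q) separates as A(p) + B(q) + 2, so its minimum is min A + min B + 2.
A'(p) = 2p + 8 vanishes at p ∈ {-4}; B'(q) = 2q + 8 vanishes at q ∈ {-4}.
Local minima of A (where A''>0): A(-4)=-16. Local minima of B: B(-4)=-16.
So the global minimum of J is A(-4) + B(-4) + 2 = -16 − 16 + 2 = -30, attained at (-4, -4).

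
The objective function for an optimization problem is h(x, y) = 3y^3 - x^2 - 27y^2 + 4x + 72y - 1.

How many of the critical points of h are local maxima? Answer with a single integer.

1

h separates as a function of x plus a function of y, so ∇h=0 decouples.
∂h/∂x = -2(x - 2) = 0 at x ∈ {2}; ∂h/∂y = 9(y - 4)(y - 2) = 0 at y ∈ {2, 4}.
The Hessian is diagonal: diag(h_xx, h_yy). Second derivatives: h_xx(2)=-2; h_yy(2)=-18, h_yy(4)=18.
Local maxima occur where both diagonal entries negative: (2, 2). Count: 1.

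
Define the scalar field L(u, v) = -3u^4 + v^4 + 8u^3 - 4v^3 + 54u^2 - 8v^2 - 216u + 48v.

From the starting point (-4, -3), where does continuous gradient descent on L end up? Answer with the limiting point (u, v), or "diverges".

diverges

L is separable, so gradient descent decouples: u follows -∂L/∂u, v follows -∂L/∂v.
∂L/∂u = -12(u - 3)(u - 2)(u + 3); at u=-4 this is 504, so u decreases.
∂L/∂v = 4(v - 3)(v - 2)(v + 2); at v=-3 this is -120, so v increases.
The u-coordinate has no critical point in that direction and runs off to infinity.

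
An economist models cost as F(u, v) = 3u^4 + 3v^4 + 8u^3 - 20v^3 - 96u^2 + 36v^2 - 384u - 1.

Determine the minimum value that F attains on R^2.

F(u,v) separates as P(u) + Q(v) − 1, so its minimum is min P + min Q − 1.
P'(u) = 12(u - 4)(u + 2)(u + 4) vanishes at u ∈ {-4, -2, 4}; Q'(v) = 12v(v - 3)(v - 2) vanishes at v ∈ {0, 2, 3}.
Local minima of P (where P''>0): P(-4)=256, P(4)=-1792. Local minima of Q: Q(0)=0, Q(3)=27.
So the global minimum of F is P(4) + Q(0) − 1 = -1792 + 0 − 1 = -1793, attained at (4, 0).

-1793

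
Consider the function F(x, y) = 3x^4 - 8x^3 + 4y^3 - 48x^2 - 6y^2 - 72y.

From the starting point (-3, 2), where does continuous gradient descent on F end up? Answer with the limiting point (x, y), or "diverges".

(-2, 3)

F is separable, so gradient descent decouples: x follows -∂F/∂x, y follows -∂F/∂y.
∂F/∂x = 12x(x - 4)(x + 2); at x=-3 this is -252, so x increases.
∂F/∂y = 12(y - 3)(y + 2); at y=2 this is -48, so y increases.
x converges to its nearest critical value -2 (a local min of the x-part); y converges to 3. The iterate converges to (-2, 3).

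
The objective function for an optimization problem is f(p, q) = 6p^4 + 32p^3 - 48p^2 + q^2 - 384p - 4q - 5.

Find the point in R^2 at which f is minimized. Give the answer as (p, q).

(2, 2)

f(p,q) separates as A(p) + B(q) − 5, so its minimum is min A + min B − 5.
A'(p) = 24(p - 2)(p + 2)(p + 4) vanishes at p ∈ {-4, -2, 2}; B'(q) = 2q - 4 vanishes at q ∈ {2}.
Local minima of A (where A''>0): A(-4)=256, A(2)=-608. Local minima of B: B(2)=-4.
So the global minimum of f is A(2) + B(2) − 5 = -608 − 4 − 5 = -617, attained at (2, 2).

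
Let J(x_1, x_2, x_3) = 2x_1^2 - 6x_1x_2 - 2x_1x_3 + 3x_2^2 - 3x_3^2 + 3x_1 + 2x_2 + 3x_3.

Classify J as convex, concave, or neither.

J is quadratic, so its Hessian is the constant matrix H = [[4, -6, -2], [-6, 6, 0], [-2, 0, -6]].
Leading principal minors: 4, -12, 48.
Neither pattern holds ⇒ H is indefinite ⇒ neither convex nor concave.

neither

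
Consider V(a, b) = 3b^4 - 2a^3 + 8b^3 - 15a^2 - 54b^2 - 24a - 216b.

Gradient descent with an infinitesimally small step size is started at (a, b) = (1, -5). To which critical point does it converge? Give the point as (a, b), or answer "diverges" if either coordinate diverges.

diverges

V is separable, so gradient descent decouples: a follows -∂V/∂a, b follows -∂V/∂b.
∂V/∂a = -6(a + 1)(a + 4); at a=1 this is -60, so a increases.
∂V/∂b = 12(b - 3)(b + 2)(b + 3); at b=-5 this is -576, so b increases.
The a-coordinate has no critical point in that direction and runs off to infinity.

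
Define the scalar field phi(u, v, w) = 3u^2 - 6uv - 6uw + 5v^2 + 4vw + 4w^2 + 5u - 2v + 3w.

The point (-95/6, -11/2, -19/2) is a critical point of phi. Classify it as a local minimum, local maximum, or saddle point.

The Hessian is constant: H = [[6, -6, -6], [-6, 10, 4], [-6, 4, 8]].
Leading principal minors: Δ₁ = 6, Δ₂ = 24, Δ₃ = 24.
All leading minors are positive, so H is positive definite: a local minimum.

local minimum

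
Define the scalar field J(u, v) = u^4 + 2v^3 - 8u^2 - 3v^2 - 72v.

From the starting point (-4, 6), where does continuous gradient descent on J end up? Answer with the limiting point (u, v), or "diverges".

(-2, 4)

J is separable, so gradient descent decouples: u follows -∂J/∂u, v follows -∂J/∂v.
∂J/∂u = 4u(u - 2)(u + 2); at u=-4 this is -192, so u increases.
∂J/∂v = 6(v - 4)(v + 3); at v=6 this is 108, so v decreases.
u converges to its nearest critical value -2 (a local min of the u-part); v converges to 4. The iterate converges to (-2, 4).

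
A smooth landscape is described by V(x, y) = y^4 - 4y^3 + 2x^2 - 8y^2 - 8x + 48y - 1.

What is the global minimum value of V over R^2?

V(x,y) separates as P(x) + Q(y) − 1, so its minimum is min P + min Q − 1.
P'(x) = 4x - 8 vanishes at x ∈ {2}; Q'(y) = 4(y - 3)(y - 2)(y + 2) vanishes at y ∈ {-2, 2, 3}.
Local minima of P (where P''>0): P(2)=-8. Local minima of Q: Q(-2)=-80, Q(3)=45.
So the global minimum of V is P(2) + Q(-2) − 1 = -8 − 80 − 1 = -89, attained at (2, -2).

-89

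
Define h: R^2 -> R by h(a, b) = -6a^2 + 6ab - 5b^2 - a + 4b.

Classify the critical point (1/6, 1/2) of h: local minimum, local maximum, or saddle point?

local maximum

The Hessian of h is constant: H = [[-12, 6], [6, -10]].
det(H) = (-12)·(-10) − 6² = 84.
det(H) > 0 and tr(H) = -22 < 0, so H is negative definite and the point is a local maximum.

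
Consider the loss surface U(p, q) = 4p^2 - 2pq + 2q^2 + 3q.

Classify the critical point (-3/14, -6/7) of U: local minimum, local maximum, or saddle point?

local minimum

The Hessian of U is constant: H = [[8, -2], [-2, 4]].
det(H) = 8·4 − (-2)² = 28.
det(H) > 0 and tr(H) = 12 > 0, so H is positive definite and the point is a local minimum.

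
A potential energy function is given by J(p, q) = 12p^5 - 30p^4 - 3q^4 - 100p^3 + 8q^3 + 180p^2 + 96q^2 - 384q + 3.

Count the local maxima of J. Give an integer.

J separates as a function of p plus a function of q, so ∇J=0 decouples.
∂J/∂p = 60p(p - 3)(p - 1)(p + 2) = 0 at p ∈ {-2, 0, 1, 3}; ∂J/∂q = -12(q - 4)(q - 2)(q + 4) = 0 at q ∈ {-4, 2, 4}.
The Hessian is diagonal: diag(J_pp, J_qq). Second derivatives: J_pp(-2)=-1800, J_pp(0)=360, J_pp(1)=-360, J_pp(3)=1800; J_qq(-4)=-576, J_qq(2)=144, J_qq(4)=-192.
Local maxima occur where both diagonal entries negative: (-2, -4), (-2, 4), (1, -4), (1, 4). Count: 4.

4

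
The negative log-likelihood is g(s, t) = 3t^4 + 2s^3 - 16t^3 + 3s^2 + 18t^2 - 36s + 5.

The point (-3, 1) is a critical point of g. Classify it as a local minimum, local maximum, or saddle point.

local maximum

The mixed partial ∂²g/∂s∂t is 0, so the Hessian at any point is diag(g_ss, g_tt) = diag(6(2s + 1), 12(3t^2 - 8t + 3)).
At (-3, 1): H = diag(-30, -24).
Both eigenvalues are negative, so H is negative definite: a local maximum.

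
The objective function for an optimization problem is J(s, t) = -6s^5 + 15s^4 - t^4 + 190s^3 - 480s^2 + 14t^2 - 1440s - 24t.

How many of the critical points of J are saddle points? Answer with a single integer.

6

J separates as a function of s plus a function of t, so ∇J=0 decouples.
∂J/∂s = -30(s - 4)(s - 3)(s + 1)(s + 4) = 0 at s ∈ {-4, -1, 3, 4}; ∂J/∂t = -4(t - 2)(t - 1)(t + 3) = 0 at t ∈ {-3, 1, 2}.
The Hessian is diagonal: diag(J_ss, J_tt). Second derivatives: J_ss(-4)=5040, J_ss(-1)=-1800, J_ss(3)=840, J_ss(4)=-1200; J_tt(-3)=-80, J_tt(1)=16, J_tt(2)=-20.
Saddle points occur where the two diagonal entries have opposite signs: (-4, -3), (-4, 2), (-1, 1), (3, -3), (3, 2), (4, 1). Count: 6.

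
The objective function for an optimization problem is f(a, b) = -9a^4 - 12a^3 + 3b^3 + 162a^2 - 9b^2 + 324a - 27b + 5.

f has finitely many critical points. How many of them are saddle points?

f separates as a function of a plus a function of b, so ∇f=0 decouples.
∂f/∂a = -36(a - 3)(a + 1)(a + 3) = 0 at a ∈ {-3, -1, 3}; ∂f/∂b = 9(b - 3)(b + 1) = 0 at b ∈ {-1, 3}.
The Hessian is diagonal: diag(f_aa, f_bb). Second derivatives: f_aa(-3)=-432, f_aa(-1)=288, f_aa(3)=-864; f_bb(-1)=-36, f_bb(3)=36.
Saddle points occur where the two diagonal entries have opposite signs: (-3, 3), (-1, -1), (3, 3). Count: 3.

3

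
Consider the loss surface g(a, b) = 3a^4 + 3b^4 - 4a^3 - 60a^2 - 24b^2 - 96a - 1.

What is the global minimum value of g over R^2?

g(a,b) separates as P(a) + Q(b) − 1, so its minimum is min P + min Q − 1.
P'(a) = 12(a - 4)(a + 1)(a + 2) vanishes at a ∈ {-2, -1, 4}; Q'(b) = 12b(b - 2)(b + 2) vanishes at b ∈ {-2, 0, 2}.
Local minima of P (where P''>0): P(-2)=32, P(4)=-832. Local minima of Q: Q(-2)=-48, Q(2)=-48.
So the global minimum of g is P(4) + Q(-2) − 1 = -832 − 48 − 1 = -881, attained at (4, -2).

-881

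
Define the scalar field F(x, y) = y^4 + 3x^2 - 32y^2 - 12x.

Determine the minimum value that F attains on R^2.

F(x,y) separates as P(x) + Q(y), so its minimum is min P + min Q.
P'(x) = 6x - 12 vanishes at x ∈ {2}; Q'(y) = 4y(y - 4)(y + 4) vanishes at y ∈ {-4, 0, 4}.
Local minima of P (where P''>0): P(2)=-12. Local minima of Q: Q(-4)=-256, Q(4)=-256.
So the global minimum of F is P(2) + Q(-4) = -12 − 256 = -268, attained at (2, -4).

-268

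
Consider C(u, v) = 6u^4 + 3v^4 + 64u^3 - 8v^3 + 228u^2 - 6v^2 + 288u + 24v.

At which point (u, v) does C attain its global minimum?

C(u,v) separates as P(u) + Q(v), so its minimum is min P + min Q.
P'(u) = 24(u + 1)(u + 3)(u + 4) vanishes at u ∈ {-4, -3, -1}; Q'(v) = 12(v - 2)(v - 1)(v + 1) vanishes at v ∈ {-1, 1, 2}.
Local minima of P (where P''>0): P(-4)=-64, P(-1)=-118. Local minima of Q: Q(-1)=-19, Q(2)=8.
So the global minimum of C is P(-1) + Q(-1) = -118 − 19 = -137, attained at (-1, -1).

(-1, -1)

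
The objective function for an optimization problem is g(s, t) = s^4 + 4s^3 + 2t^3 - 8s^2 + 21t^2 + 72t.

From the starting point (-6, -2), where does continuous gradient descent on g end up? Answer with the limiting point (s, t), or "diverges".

(-4, -3)

g is separable, so gradient descent decouples: s follows -∂g/∂s, t follows -∂g/∂t.
∂g/∂s = 4s(s - 1)(s + 4); at s=-6 this is -336, so s increases.
∂g/∂t = 6(t + 3)(t + 4); at t=-2 this is 12, so t decreases.
s converges to its nearest critical value -4 (a local min of the s-part); t converges to -3. The iterate converges to (-4, -3).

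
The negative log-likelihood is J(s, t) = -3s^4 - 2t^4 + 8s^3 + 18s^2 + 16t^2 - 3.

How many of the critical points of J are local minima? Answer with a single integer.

1

J separates as a function of s plus a function of t, so ∇J=0 decouples.
∂J/∂s = -12s(s - 3)(s + 1) = 0 at s ∈ {-1, 0, 3}; ∂J/∂t = -8t(t - 2)(t + 2) = 0 at t ∈ {-2, 0, 2}.
The Hessian is diagonal: diag(J_ss, J_tt). Second derivatives: J_ss(-1)=-48, J_ss(0)=36, J_ss(3)=-144; J_tt(-2)=-64, J_tt(0)=32, J_tt(2)=-64.
Local minima occur where both diagonal entries positive: (0, 0). Count: 1.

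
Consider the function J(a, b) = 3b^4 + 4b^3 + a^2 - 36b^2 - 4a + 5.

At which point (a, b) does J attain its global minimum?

J(a,b) separates as P(a) + Q(b) + 5, so its minimum is min P + min Q + 5.
P'(a) = 2a - 4 vanishes at a ∈ {2}; Q'(b) = 12b(b - 2)(b + 3) vanishes at b ∈ {-3, 0, 2}.
Local minima of P (where P''>0): P(2)=-4. Local minima of Q: Q(-3)=-189, Q(2)=-64.
So the global minimum of J is P(2) + Q(-3) + 5 = -4 − 189 + 5 = -188, attained at (2, -3).

(2, -3)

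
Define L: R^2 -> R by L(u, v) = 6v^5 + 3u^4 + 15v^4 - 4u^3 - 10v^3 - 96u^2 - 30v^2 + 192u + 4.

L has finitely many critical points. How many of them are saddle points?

6

L separates as a function of u plus a function of v, so ∇L=0 decouples.
∂L/∂u = 12(u - 4)(u - 1)(u + 4) = 0 at u ∈ {-4, 1, 4}; ∂L/∂v = 30v(v - 1)(v + 1)(v + 2) = 0 at v ∈ {-2, -1, 0, 1}.
The Hessian is diagonal: diag(L_uu, L_vv). Second derivatives: L_uu(-4)=480, L_uu(1)=-180, L_uu(4)=288; L_vv(-2)=-180, L_vv(-1)=60, L_vv(0)=-60, L_vv(1)=180.
Saddle points occur where the two diagonal entries have opposite signs: (-4, -2), (-4, 0), (1, -1), (1, 1), (4, -2), (4, 0). Count: 6.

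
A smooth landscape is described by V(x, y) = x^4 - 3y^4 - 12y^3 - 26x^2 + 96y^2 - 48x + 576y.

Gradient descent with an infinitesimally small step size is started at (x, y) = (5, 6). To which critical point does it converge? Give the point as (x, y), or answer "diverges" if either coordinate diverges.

V is separable, so gradient descent decouples: x follows -∂V/∂x, y follows -∂V/∂y.
∂V/∂x = 4(x - 4)(x + 1)(x + 3); at x=5 this is 192, so x decreases.
∂V/∂y = -12(y - 4)(y + 3)(y + 4); at y=6 this is -2160, so y increases.
The y-coordinate has no critical point in that direction and runs off to infinity.

diverges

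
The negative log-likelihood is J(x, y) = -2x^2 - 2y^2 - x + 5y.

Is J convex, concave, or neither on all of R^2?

J is quadratic, so its Hessian is the constant matrix H = [[-4, 0], [0, -4]].
det(H) = 16, tr(H) = -8.
det(H) > 0 and tr(H) < 0, so H is negative definite everywhere: concave.

concave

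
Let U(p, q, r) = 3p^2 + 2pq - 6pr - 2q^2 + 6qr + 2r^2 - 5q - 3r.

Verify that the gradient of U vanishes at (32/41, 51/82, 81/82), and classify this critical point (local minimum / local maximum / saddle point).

saddle point

∇U = (6p + 2q - 6r, 2p - 4q + 6r - 5, -6p + 6q + 4r - 3); substituting (32/41, 51/82, 81/82) gives ∇U = (0, 0, 0), so (32/41, 51/82, 81/82) is indeed a critical point.
The Hessian is constant: H = [[6, 2, -6], [2, -4, 6], [-6, 6, 4]].
Leading principal minors: Δ₁ = 6, Δ₂ = -28, Δ₃ = -328.
The minors fit neither the all-positive nor the alternating-sign pattern, so H is indefinite: a saddle point.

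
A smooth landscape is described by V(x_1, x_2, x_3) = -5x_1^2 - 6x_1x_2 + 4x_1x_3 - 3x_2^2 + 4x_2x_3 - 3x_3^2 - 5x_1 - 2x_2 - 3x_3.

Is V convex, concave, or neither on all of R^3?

V is quadratic, so its Hessian is the constant matrix H = [[-10, -6, 4], [-6, -6, 4], [4, 4, -6]].
Leading principal minors: -10, 24, -80.
Signs alternate −, +, − ⇒ H ≺ 0 ⇒ concave.

concave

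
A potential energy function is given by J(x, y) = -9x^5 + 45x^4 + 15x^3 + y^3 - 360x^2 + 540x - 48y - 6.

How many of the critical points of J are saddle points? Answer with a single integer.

4

J separates as a function of x plus a function of y, so ∇J=0 decouples.
∂J/∂x = -45(x - 3)(x - 2)(x - 1)(x + 2) = 0 at x ∈ {-2, 1, 2, 3}; ∂J/∂y = 3(y - 4)(y + 4) = 0 at y ∈ {-4, 4}.
The Hessian is diagonal: diag(J_xx, J_yy). Second derivatives: J_xx(-2)=2700, J_xx(1)=-270, J_xx(2)=180, J_xx(3)=-450; J_yy(-4)=-24, J_yy(4)=24.
Saddle points occur where the two diagonal entries have opposite signs: (-2, -4), (1, 4), (2, -4), (3, 4). Count: 4.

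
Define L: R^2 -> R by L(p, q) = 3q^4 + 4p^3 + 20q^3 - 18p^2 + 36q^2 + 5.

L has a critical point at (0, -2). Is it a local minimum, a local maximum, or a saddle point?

local maximum

The mixed partial ∂²L/∂p∂q is 0, so the Hessian at any point is diag(L_pp, L_qq) = diag(12(2p - 3), 12(3q^2 + 10q + 6)).
At (0, -2): H = diag(-36, -24).
Both eigenvalues are negative, so H is negative definite: a local maximum.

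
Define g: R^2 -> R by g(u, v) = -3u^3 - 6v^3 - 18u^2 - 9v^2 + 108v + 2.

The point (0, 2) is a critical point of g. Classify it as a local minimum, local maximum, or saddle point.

local maximum

The mixed partial ∂²g/∂u∂v is 0, so the Hessian at any point is diag(g_uu, g_vv) = diag(-18(u + 2), -18(2v + 1)).
At (0, 2): H = diag(-36, -90).
Both eigenvalues are negative, so H is negative definite: a local maximum.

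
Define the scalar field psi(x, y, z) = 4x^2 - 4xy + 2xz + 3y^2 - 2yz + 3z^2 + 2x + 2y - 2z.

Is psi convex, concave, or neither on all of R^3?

convex

psi is quadratic, so its Hessian is the constant matrix H = [[8, -4, 2], [-4, 6, -2], [2, -2, 6]].
Leading principal minors: 8, 32, 168.
All positive ⇒ H ≻ 0 ⇒ convex.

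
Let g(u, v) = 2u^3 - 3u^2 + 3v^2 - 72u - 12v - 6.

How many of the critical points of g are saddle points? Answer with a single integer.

1

g separates as a function of u plus a function of v, so ∇g=0 decouples.
∂g/∂u = 6(u - 4)(u + 3) = 0 at u ∈ {-3, 4}; ∂g/∂v = 6(v - 2) = 0 at v ∈ {2}.
The Hessian is diagonal: diag(g_uu, g_vv). Second derivatives: g_uu(-3)=-42, g_uu(4)=42; g_vv(2)=6.
Saddle points occur where the two diagonal entries have opposite signs: (-3, 2). Count: 1.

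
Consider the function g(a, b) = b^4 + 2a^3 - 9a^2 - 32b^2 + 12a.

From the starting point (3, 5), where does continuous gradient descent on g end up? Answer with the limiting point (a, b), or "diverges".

(2, 4)

g is separable, so gradient descent decouples: a follows -∂g/∂a, b follows -∂g/∂b.
∂g/∂a = 6(a - 2)(a - 1); at a=3 this is 12, so a decreases.
∂g/∂b = 4b(b - 4)(b + 4); at b=5 this is 180, so b decreases.
a converges to its nearest critical value 2 (a local min of the a-part); b converges to 4. The iterate converges to (2, 4).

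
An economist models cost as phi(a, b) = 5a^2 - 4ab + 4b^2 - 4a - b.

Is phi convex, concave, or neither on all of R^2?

phi is quadratic, so its Hessian is the constant matrix H = [[10, -4], [-4, 8]].
det(H) = 64, tr(H) = 18.
det(H) > 0 and tr(H) > 0, so H is positive definite everywhere: convex.

convex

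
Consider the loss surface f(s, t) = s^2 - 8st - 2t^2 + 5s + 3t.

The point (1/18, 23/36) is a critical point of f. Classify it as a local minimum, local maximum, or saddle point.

The Hessian of f is constant: H = [[2, -8], [-8, -4]].
det(H) = 2·(-4) − (-8)² = -72.
Since det(H) < 0, H is indefinite and the critical point is a saddle point.

saddle point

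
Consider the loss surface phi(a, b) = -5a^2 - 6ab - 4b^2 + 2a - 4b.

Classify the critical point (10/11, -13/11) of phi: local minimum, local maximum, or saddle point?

The Hessian of phi is constant: H = [[-10, -6], [-6, -8]].
det(H) = (-10)·(-8) − (-6)² = 44.
det(H) > 0 and tr(H) = -18 < 0, so H is negative definite and the point is a local maximum.

local maximum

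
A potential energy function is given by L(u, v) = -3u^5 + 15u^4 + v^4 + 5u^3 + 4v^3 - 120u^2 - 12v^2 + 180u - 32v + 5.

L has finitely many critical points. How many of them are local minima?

4

L separates as a function of u plus a function of v, so ∇L=0 decouples.
∂L/∂u = -15(u - 3)(u - 2)(u - 1)(u + 2) = 0 at u ∈ {-2, 1, 2, 3}; ∂L/∂v = 4(v - 2)(v + 1)(v + 4) = 0 at v ∈ {-4, -1, 2}.
The Hessian is diagonal: diag(L_uu, L_vv). Second derivatives: L_uu(-2)=900, L_uu(1)=-90, L_uu(2)=60, L_uu(3)=-150; L_vv(-4)=72, L_vv(-1)=-36, L_vv(2)=72.
Local minima occur where both diagonal entries positive: (-2, -4), (-2, 2), (2, -4), (2, 2). Count: 4.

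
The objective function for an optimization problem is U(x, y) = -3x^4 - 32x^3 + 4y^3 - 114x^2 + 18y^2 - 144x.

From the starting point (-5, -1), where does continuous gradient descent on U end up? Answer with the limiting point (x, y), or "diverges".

U is separable, so gradient descent decouples: x follows -∂U/∂x, y follows -∂U/∂y.
∂U/∂x = -12(x + 1)(x + 3)(x + 4); at x=-5 this is 96, so x decreases.
∂U/∂y = 12y(y + 3); at y=-1 this is -24, so y increases.
The x-coordinate has no critical point in that direction and runs off to infinity.

diverges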